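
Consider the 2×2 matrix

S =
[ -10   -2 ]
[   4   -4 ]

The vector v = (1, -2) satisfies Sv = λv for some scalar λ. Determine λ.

-6

Compute Sv: S·(1, -2) = (-6, 12).
Since Sv = λv, compare component 1: -6 = λ·1, so λ = -6.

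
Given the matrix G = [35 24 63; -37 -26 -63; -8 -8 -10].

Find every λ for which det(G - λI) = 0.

-10, -2, 11

Compute the characteristic polynomial p(lambda) = det(lambda·I - G).
Expanding the 3×3 determinant: p(lambda) = lambda^3 + lambda^2 - 112·lambda - 220.
Rational-root test: lambda = -10 gives p(-10) = 0.
Dividing by (lambda + 10) leaves lambda^2 - 9·lambda - 22.
The quadratic factors as (lambda + 2)·(lambda - 11).
Eigenvalues: -10, -2, 11.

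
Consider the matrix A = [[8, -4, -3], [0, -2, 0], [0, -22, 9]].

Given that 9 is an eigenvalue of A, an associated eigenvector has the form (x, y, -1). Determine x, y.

3, 0

We need (A - 9I)v = 0.
A - 9I = [[-1, -4, -3], [0, -11, 0], [0, -22, 0]].
Row 1: (-1)·x + (-4)·y + (-3)·-1 = 0
Row 2: (0)·x + (-11)·y + (0)·-1 = 0
Row 3: (0)·x + (-22)·y + (0)·-1 = 0
Solving gives x = 3, y = 0.
Check: A·(3, 0, -1) = (27, 0, -9) = 9·(3, 0, -1).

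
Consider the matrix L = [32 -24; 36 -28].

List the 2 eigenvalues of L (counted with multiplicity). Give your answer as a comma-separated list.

-4, 8

det(L - tI) = (32 - t)(-28 - t) - (-24)·(36) = t^2 - 4t - 32.
This factors as (t + 4)·(t - 8) = 0.
Eigenvalues: -4, 8.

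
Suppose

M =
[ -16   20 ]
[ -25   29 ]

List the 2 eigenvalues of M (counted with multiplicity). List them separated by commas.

4, 9

det(M - rI) = (-16 - r)(29 - r) - (20)·(-25) = r^2 - 13r + 36.
This factors as (r - 4)·(r - 9) = 0.
Eigenvalues: 4, 9.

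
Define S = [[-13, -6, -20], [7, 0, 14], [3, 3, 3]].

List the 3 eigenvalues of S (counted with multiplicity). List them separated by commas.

Set up det(tI - S) = 0.
Expanding along the first row, p(t) = t^3 + 10t^2 + 21t.
Rational-root test: t = -7 gives p(-7) = 0.
Dividing by (t + 7) leaves t^2 + 3t.
The quadratic factors as (t + 3)·t.
Eigenvalues: -7, -3, 0.

-7, -3, 0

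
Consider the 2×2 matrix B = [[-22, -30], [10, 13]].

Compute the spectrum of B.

det(B - λI) = (-22 - λ)(13 - λ) - (-30)·(10) = λ^2 + 9λ + 14.
This factors as (λ + 7)·(λ + 2) = 0.
Eigenvalues: -7, -2.

-7, -2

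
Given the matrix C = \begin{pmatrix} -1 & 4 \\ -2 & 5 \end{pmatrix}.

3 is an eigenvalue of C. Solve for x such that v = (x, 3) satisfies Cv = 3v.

We need (C - 3I)v = 0.
C - 3I = [[-4, 4], [-2, 2]].
Row 1: (-4)·x + (4)·3 = 0
Row 2: (-2)·x + (2)·3 = 0
Solving gives x = 3.
Check: C·(3, 3) = (9, 9) = 3·(3, 3).

3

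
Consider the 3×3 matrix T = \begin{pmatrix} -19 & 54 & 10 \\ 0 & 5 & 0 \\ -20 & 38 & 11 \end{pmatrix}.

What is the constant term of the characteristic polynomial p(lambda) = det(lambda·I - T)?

45

p(0) = det(0·I − T) = det(−T) = (−1)^3·det(T).
det(T) = -45, so p(0) = 45.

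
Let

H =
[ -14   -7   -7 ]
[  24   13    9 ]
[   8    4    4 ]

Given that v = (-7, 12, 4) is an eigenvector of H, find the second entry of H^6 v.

768

First find the eigenvalue: Hv = (-14, 24, 8) = 2·(-7, 12, 4), so λ = 2.
Then H^6 v = λ^6·v = 2^6·(-7, 12, 4) = 64·(-7, 12, 4) = (-448, 768, 256).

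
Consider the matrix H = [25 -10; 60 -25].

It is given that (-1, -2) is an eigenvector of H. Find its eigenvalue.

Compute Hv: H·(-1, -2) = (-5, -10).
Since Hv = λv, compare component 1: -5 = λ·-1, so λ = 5.

5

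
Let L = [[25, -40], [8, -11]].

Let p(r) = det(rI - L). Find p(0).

45

p(0) = det(0·I − L) = det(−L) = (−1)^2·det(L).
det(L) = 45, so p(0) = 45.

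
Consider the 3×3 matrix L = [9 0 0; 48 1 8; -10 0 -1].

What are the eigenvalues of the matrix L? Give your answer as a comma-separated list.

-1, 1, 9

Compute the characteristic polynomial p(t) = det(tI - L).
Cofactor expansion gives p(t) = t^3 - 9t^2 - t + 9.
Since p(9) = 0, t = 9 is a root.
Dividing by (t - 9) leaves t^2 - 1.
The quadratic factors as (t + 1)·(t - 1).
Eigenvalues: -1, 1, 9.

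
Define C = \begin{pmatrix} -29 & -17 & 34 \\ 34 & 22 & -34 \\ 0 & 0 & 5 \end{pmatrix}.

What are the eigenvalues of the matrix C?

-12, 5, 5

The characteristic polynomial is p(μ) = det(μI - C).
Expanding the 3×3 determinant: p(μ) = μ^3 + 2μ^2 - 95μ + 300.
Rational-root test: μ = 5 gives p(5) = 0.
Dividing by (μ - 5) leaves μ^2 + 7μ - 60.
The quadratic factors as (μ + 12)·(μ - 5).
Eigenvalues: -12, 5, 5.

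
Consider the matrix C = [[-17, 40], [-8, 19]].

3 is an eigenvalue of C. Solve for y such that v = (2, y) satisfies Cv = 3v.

1

We need (C - 3I)v = 0.
C - 3I = [[-20, 40], [-8, 16]].
Row 1: (-20)·2 + (40)·y = 0
Row 2: (-8)·2 + (16)·y = 0
Solving gives y = 1.
Check: C·(2, 1) = (6, 3) = 3·(2, 1).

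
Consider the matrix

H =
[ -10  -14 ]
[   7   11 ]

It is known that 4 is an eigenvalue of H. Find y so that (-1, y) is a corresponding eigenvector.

1

We need (H - 4I)v = 0.
H - 4I = [[-14, -14], [7, 7]].
Row 1: (-14)·-1 + (-14)·y = 0
Row 2: (7)·-1 + (7)·y = 0
Solving gives y = 1.
Check: H·(-1, 1) = (-4, 4) = 4·(-1, 1).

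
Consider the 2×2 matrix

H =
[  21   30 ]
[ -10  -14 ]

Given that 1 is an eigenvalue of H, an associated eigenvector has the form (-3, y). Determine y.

We need (H - 1I)v = 0.
H - 1I = [[20, 30], [-10, -15]].
Row 1: (20)·-3 + (30)·y = 0
Row 2: (-10)·-3 + (-15)·y = 0
Solving gives y = 2.
Check: H·(-3, 2) = (-3, 2) = 1·(-3, 2).

2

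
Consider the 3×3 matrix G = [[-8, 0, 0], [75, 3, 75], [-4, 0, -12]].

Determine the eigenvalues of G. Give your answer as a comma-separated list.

-12, -8, 3

The characteristic polynomial is p(μ) = det(μI - G).
Cofactor expansion gives p(μ) = μ^3 + 17μ^2 + 36μ - 288.
Try μ = -12: p(-12) = 0, so -12 is a root.
Dividing by (μ + 12) leaves μ^2 + 5μ - 24.
The quadratic factors as (μ + 8)·(μ - 3).
Eigenvalues: -12, -8, 3.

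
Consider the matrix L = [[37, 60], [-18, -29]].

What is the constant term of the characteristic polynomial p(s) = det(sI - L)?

7

p(0) = det(0·I − L) = det(−L) = (−1)^2·det(L).
det(L) = 7, so p(0) = 7.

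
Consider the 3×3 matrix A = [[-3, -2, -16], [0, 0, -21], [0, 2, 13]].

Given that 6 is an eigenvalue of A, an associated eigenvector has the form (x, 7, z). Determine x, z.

We need (A - 6I)v = 0.
A - 6I = [[-9, -2, -16], [0, -6, -21], [0, 2, 7]].
Row 1: (-9)·x + (-2)·7 + (-16)·z = 0
Row 2: (0)·x + (-6)·7 + (-21)·z = 0
Row 3: (0)·x + (2)·7 + (7)·z = 0
Solving gives x = 2, z = -2.
Check: A·(2, 7, -2) = (12, 42, -12) = 6·(2, 7, -2).

2, -2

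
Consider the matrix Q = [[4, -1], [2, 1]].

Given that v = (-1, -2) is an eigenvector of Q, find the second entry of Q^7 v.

-256

First find the eigenvalue: Qv = (-2, -4) = 2·(-1, -2), so λ = 2.
Then Q^7 v = λ^7·v = 2^7·(-1, -2) = 128·(-1, -2) = (-128, -256).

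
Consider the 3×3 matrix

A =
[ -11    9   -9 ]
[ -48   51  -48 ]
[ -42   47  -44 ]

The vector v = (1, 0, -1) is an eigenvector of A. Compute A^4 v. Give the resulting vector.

First find the eigenvalue: Av = (-2, 0, 2) = -2·(1, 0, -1), so λ = -2.
Then A^4 v = λ^4·v = (-2)^4·(1, 0, -1) = 16·(1, 0, -1) = (16, 0, -16).

(16, 0, -16)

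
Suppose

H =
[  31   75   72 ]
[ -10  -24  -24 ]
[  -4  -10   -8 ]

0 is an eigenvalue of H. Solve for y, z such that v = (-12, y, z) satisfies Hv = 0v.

4, 1

We need (H)v = 0.
H = [[31, 75, 72], [-10, -24, -24], [-4, -10, -8]].
Row 1: (31)·-12 + (75)·y + (72)·z = 0
Row 2: (-10)·-12 + (-24)·y + (-24)·z = 0
Row 3: (-4)·-12 + (-10)·y + (-8)·z = 0
Solving gives y = 4, z = 1.
Check: H·(-12, 4, 1) = (0, 0, 0) = 0·(-12, 4, 1).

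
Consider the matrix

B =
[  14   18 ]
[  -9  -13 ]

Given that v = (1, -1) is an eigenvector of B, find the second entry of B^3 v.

64

First find the eigenvalue: Bv = (-4, 4) = -4·(1, -1), so λ = -4.
Then B^3 v = λ^3·v = (-4)^3·(1, -1) = -64·(1, -1) = (-64, 64).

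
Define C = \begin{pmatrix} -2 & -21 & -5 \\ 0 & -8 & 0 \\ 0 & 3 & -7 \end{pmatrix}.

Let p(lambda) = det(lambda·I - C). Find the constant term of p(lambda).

112

p(lambda) = lambda^3 + 17·lambda^2 + 86·lambda + 112.
The constant term is 112.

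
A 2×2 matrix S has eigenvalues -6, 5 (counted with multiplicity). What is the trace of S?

-1

trace(S) is the sum of the eigenvalues: (-6) + (5) = -1.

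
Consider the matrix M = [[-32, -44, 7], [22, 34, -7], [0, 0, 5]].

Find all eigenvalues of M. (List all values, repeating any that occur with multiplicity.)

The characteristic polynomial is p(μ) = det(μI - M).
Expanding the 3×3 determinant: p(μ) = μ^3 - 7μ^2 - 110μ + 600.
Since p(12) = 0, μ = 12 is a root.
Factor out (μ - 12): p(μ) = (μ - 12)·(μ^2 + 5μ - 50).
The quadratic factors as (μ + 10)·(μ - 5).
Eigenvalues: -10, 5, 12.

-10, 5, 12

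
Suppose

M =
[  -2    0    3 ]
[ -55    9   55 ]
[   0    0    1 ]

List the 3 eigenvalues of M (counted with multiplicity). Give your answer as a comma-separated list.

-2, 1, 9

The characteristic polynomial is p(μ) = det(μI - M).
Expanding the 3×3 determinant: p(μ) = μ^3 - 8μ^2 - 11μ + 18.
Since p(1) = 0, μ = 1 is a root.
Factor out (μ - 1): p(μ) = (μ - 1)·(μ^2 - 7μ - 18).
The quadratic factors as (μ + 2)·(μ - 9).
Eigenvalues: -2, 1, 9.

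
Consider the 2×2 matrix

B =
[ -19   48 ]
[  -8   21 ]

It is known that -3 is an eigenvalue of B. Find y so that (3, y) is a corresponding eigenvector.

We need (B + 3I)v = 0.
B + 3I = [[-16, 48], [-8, 24]].
Row 1: (-16)·3 + (48)·y = 0
Row 2: (-8)·3 + (24)·y = 0
Solving gives y = 1.
Check: B·(3, 1) = (-9, -3) = -3·(3, 1).

1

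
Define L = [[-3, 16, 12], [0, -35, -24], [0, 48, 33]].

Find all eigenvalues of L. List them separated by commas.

Set up det(μI - L) = 0.
Expanding the 3×3 determinant: p(μ) = μ^3 + 5μ^2 + 3μ - 9.
Rational-root test: μ = 1 gives p(1) = 0.
Factor out (μ - 1): p(μ) = (μ - 1)·(μ^2 + 6μ + 9).
The quadratic factor is (μ + 3)^2.
Eigenvalues: -3, -3, 1.

-3, -3, 1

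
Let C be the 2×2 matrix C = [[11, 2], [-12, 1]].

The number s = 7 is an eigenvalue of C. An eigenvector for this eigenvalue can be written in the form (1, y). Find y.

-2

We need (C - 7I)v = 0.
C - 7I = [[4, 2], [-12, -6]].
Row 1: (4)·1 + (2)·y = 0
Row 2: (-12)·1 + (-6)·y = 0
Solving gives y = -2.
Check: C·(1, -2) = (7, -14) = 7·(1, -2).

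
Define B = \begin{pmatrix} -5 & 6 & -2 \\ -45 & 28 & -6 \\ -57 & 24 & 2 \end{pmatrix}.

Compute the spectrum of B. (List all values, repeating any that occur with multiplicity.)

7, 8, 10

Compute the characteristic polynomial p(lambda) = det(lambda·I - B).
Expanding the 3×3 determinant: p(lambda) = lambda^3 - 25·lambda^2 + 206·lambda - 560.
Try lambda = 10: p(10) = 0, so 10 is a root.
Dividing by (lambda - 10) leaves lambda^2 - 15·lambda + 56.
The quadratic factors as (lambda - 7)·(lambda - 8).
Eigenvalues: 7, 8, 10.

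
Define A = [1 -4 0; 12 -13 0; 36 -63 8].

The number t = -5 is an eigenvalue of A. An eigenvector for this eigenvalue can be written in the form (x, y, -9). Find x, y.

We need (A + 5I)v = 0.
A + 5I = [[6, -4, 0], [12, -8, 0], [36, -63, 13]].
Row 1: (6)·x + (-4)·y + (0)·-9 = 0
Row 2: (12)·x + (-8)·y + (0)·-9 = 0
Row 3: (36)·x + (-63)·y + (13)·-9 = 0
Solving gives x = -2, y = -3.
Check: A·(-2, -3, -9) = (10, 15, 45) = -5·(-2, -3, -9).

-2, -3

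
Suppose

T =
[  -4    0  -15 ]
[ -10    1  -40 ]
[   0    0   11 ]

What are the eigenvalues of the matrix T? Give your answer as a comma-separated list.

-4, 1, 11

Set up det(λI - T) = 0.
Expanding the 3×3 determinant: p(λ) = λ^3 - 8λ^2 - 37λ + 44.
Try λ = -4: p(-4) = 0, so -4 is a root.
Dividing by (λ + 4) leaves λ^2 - 12λ + 11.
The quadratic factors as (λ - 1)·(λ - 11).
Eigenvalues: -4, 1, 11.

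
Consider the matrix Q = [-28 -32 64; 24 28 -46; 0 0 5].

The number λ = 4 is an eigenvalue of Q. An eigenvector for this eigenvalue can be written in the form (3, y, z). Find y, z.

We need (Q - 4I)v = 0.
Q - 4I = [[-32, -32, 64], [24, 24, -46], [0, 0, 1]].
Row 1: (-32)·3 + (-32)·y + (64)·z = 0
Row 2: (24)·3 + (24)·y + (-46)·z = 0
Row 3: (0)·3 + (0)·y + (1)·z = 0
Solving gives y = -3, z = 0.
Check: Q·(3, -3, 0) = (12, -12, 0) = 4·(3, -3, 0).

-3, 0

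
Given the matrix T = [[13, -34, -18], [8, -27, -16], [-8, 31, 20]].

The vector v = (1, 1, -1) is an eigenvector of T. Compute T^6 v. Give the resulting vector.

(729, 729, -729)

First find the eigenvalue: Tv = (-3, -3, 3) = -3·(1, 1, -1), so λ = -3.
Then T^6 v = λ^6·v = (-3)^6·(1, 1, -1) = 729·(1, 1, -1) = (729, 729, -729).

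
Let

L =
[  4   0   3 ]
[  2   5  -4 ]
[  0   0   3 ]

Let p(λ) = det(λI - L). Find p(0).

-60

p(0) = det(0·I − L) = det(−L) = (−1)^3·det(L).
det(L) = 60, so p(0) = -60.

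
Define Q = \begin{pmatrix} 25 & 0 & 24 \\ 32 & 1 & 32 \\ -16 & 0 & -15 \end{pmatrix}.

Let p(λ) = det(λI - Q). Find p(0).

p(0) = det(0·I − Q) = det(−Q) = (−1)^3·det(Q).
det(Q) = 9, so p(0) = -9.

-9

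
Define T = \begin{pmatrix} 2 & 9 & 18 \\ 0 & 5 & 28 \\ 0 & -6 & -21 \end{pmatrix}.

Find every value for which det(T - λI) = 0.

-9, -7, 2

Compute the characteristic polynomial p(μ) = det(μI - T).
Cofactor expansion gives p(μ) = μ^3 + 14μ^2 + 31μ - 126.
Since p(2) = 0, μ = 2 is a root.
Dividing by (μ - 2) leaves μ^2 + 16μ + 63.
The quadratic factors as (μ + 9)·(μ + 7).
Eigenvalues: -9, -7, 2.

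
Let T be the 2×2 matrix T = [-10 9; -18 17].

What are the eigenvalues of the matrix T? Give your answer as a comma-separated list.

-1, 8

det(T - sI) = (-10 - s)(17 - s) - (9)·(-18) = s^2 - 7s - 8.
This factors as (s + 1)·(s - 8) = 0.
Eigenvalues: -1, 8.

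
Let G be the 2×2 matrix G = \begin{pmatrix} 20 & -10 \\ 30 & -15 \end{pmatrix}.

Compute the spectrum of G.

det(G - rI) = (20 - r)(-15 - r) - (-10)·(30) = r^2 - 5r.
This factors as r·(r - 5) = 0.
Eigenvalues: 0, 5.

0, 5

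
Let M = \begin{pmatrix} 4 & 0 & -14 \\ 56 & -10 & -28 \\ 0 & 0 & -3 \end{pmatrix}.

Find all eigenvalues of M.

-10, -3, 4

The characteristic polynomial is p(λ) = det(λI - M).
Cofactor expansion gives p(λ) = λ^3 + 9λ^2 - 22λ - 120.
Try λ = 4: p(4) = 0, so 4 is a root.
Factor out (λ - 4): p(λ) = (λ - 4)·(λ^2 + 13λ + 30).
The quadratic factors as (λ + 10)·(λ + 3).
Eigenvalues: -10, -3, 4.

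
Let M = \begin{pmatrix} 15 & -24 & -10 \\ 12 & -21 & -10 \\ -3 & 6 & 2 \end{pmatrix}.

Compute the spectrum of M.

-4, -3, 3

Set up det(sI - M) = 0.
Expanding the 3×3 determinant: p(s) = s^3 + 4s^2 - 9s - 36.
Rational-root test: s = -3 gives p(-3) = 0.
Factor out (s + 3): p(s) = (s + 3)·(s^2 + s - 12).
The quadratic factors as (s + 4)·(s - 3).
Eigenvalues: -4, -3, 3.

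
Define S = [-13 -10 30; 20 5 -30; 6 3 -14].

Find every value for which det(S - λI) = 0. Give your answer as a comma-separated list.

Compute the characteristic polynomial p(λ) = det(λI - S).
Cofactor expansion gives p(λ) = λ^3 + 22λ^2 + 157λ + 360.
Rational-root test: λ = -5 gives p(-5) = 0.
Factor out (λ + 5): p(λ) = (λ + 5)·(λ^2 + 17λ + 72).
The quadratic factors as (λ + 9)·(λ + 8).
Eigenvalues: -9, -8, -5.

-9, -8, -5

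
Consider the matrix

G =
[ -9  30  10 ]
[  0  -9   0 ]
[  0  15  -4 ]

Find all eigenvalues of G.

Compute the characteristic polynomial p(lambda) = det(lambda·I - G).
Expanding along the first row, p(lambda) = lambda^3 + 22·lambda^2 + 153·lambda + 324.
Since p(-9) = 0, lambda = -9 is a root.
Factor out (lambda + 9): p(lambda) = (lambda + 9)·(lambda^2 + 13·lambda + 36).
The quadratic factors as (lambda + 9)·(lambda + 4).
Eigenvalues: -9, -9, -4.

-9, -9, -4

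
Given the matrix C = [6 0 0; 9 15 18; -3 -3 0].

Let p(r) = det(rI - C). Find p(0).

p(0) = det(0·I − C) = det(−C) = (−1)^3·det(C).
det(C) = 324, so p(0) = -324.

-324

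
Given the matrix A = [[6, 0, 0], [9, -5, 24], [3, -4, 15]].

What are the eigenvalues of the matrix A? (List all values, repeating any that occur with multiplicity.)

Compute the characteristic polynomial p(lambda) = det(lambda·I - A).
Expanding the 3×3 determinant: p(lambda) = lambda^3 - 16·lambda^2 + 81·lambda - 126.
Rational-root test: lambda = 3 gives p(3) = 0.
Factor out (lambda - 3): p(lambda) = (lambda - 3)·(lambda^2 - 13·lambda + 42).
The quadratic factors as (lambda - 6)·(lambda - 7).
Eigenvalues: 3, 6, 7.

3, 6, 7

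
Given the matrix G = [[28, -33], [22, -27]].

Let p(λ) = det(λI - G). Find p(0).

p(0) = det(0·I − G) = det(−G) = (−1)^2·det(G).
det(G) = -30, so p(0) = -30.

-30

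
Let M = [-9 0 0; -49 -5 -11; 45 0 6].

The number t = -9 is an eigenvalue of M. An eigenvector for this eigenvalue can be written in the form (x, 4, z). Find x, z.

We need (M + 9I)v = 0.
M + 9I = [[0, 0, 0], [-49, 4, -11], [45, 0, 15]].
Row 1: (0)·x + (0)·4 + (0)·z = 0
Row 2: (-49)·x + (4)·4 + (-11)·z = 0
Row 3: (45)·x + (0)·4 + (15)·z = 0
Solving gives x = 1, z = -3.
Check: M·(1, 4, -3) = (-9, -36, 27) = -9·(1, 4, -3).

1, -3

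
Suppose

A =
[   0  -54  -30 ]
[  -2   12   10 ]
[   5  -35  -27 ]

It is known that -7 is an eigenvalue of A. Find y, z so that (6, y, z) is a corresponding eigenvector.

-2, 5

We need (A + 7I)v = 0.
A + 7I = [[7, -54, -30], [-2, 19, 10], [5, -35, -20]].
Row 1: (7)·6 + (-54)·y + (-30)·z = 0
Row 2: (-2)·6 + (19)·y + (10)·z = 0
Row 3: (5)·6 + (-35)·y + (-20)·z = 0
Solving gives y = -2, z = 5.
Check: A·(6, -2, 5) = (-42, 14, -35) = -7·(6, -2, 5).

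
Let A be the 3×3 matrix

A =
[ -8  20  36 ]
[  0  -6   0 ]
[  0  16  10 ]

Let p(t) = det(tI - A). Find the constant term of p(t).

-480

p(t) = t^3 + 4t^2 - 92t - 480.
The constant term is -480.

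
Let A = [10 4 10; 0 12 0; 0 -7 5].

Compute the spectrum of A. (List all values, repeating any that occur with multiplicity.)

5, 10, 12

The characteristic polynomial is p(λ) = det(λI - A).
Expanding the 3×3 determinant: p(λ) = λ^3 - 27λ^2 + 230λ - 600.
Since p(5) = 0, λ = 5 is a root.
Dividing by (λ - 5) leaves λ^2 - 22λ + 120.
The quadratic factors as (λ - 10)·(λ - 12).
Eigenvalues: 5, 10, 12.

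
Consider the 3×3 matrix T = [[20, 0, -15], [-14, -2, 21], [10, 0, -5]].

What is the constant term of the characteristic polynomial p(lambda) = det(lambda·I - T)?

p(0) = det(0·I − T) = det(−T) = (−1)^3·det(T).
det(T) = -100, so p(0) = 100.

100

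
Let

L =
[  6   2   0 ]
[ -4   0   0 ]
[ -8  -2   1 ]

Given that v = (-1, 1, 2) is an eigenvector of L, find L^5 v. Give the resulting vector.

(-1024, 1024, 2048)

First find the eigenvalue: Lv = (-4, 4, 8) = 4·(-1, 1, 2), so λ = 4.
Then L^5 v = λ^5·v = 4^5·(-1, 1, 2) = 1024·(-1, 1, 2) = (-1024, 1024, 2048).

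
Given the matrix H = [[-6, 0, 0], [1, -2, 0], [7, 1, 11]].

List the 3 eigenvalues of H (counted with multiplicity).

H is lower triangular, so its eigenvalues are the diagonal entries.
Diagonal: -6, -2, 11.

-6, -2, 11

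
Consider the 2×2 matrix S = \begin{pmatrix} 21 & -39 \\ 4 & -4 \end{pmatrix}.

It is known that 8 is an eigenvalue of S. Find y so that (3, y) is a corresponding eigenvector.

1

We need (S - 8I)v = 0.
S - 8I = [[13, -39], [4, -12]].
Row 1: (13)·3 + (-39)·y = 0
Row 2: (4)·3 + (-12)·y = 0
Solving gives y = 1.
Check: S·(3, 1) = (24, 8) = 8·(3, 1).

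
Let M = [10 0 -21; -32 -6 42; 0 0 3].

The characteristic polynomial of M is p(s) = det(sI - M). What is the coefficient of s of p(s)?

-48

p(s) = s^3 - 7s^2 - 48s + 180.
The coefficient of s is -48.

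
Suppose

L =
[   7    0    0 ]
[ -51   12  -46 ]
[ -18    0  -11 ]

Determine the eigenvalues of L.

Compute the characteristic polynomial p(s) = det(sI - L).
Expanding the 3×3 determinant: p(s) = s^3 - 8s^2 - 125s + 924.
Try s = 12: p(12) = 0, so 12 is a root.
Dividing by (s - 12) leaves s^2 + 4s - 77.
The quadratic factors as (s + 11)·(s - 7).
Eigenvalues: -11, 7, 12.

-11, 7, 12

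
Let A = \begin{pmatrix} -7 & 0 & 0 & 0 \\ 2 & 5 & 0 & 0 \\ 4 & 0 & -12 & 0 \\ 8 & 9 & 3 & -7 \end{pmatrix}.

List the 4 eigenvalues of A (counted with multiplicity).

A is lower triangular, so its eigenvalues are the diagonal entries.
Diagonal: -7, 5, -12, -7.

-12, -7, -7, 5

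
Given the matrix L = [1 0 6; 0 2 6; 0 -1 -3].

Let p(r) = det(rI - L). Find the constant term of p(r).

0

p(r) = r^3 - r.
The constant term is 0.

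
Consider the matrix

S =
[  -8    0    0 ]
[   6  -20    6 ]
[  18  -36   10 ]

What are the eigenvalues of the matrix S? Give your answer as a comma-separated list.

Set up det(lambda·I - S) = 0.
Expanding the 3×3 determinant: p(lambda) = lambda^3 + 18·lambda^2 + 96·lambda + 128.
Try lambda = -2: p(-2) = 0, so -2 is a root.
Dividing by (lambda + 2) leaves lambda^2 + 16·lambda + 64.
The quadratic factor is (lambda + 8)^2.
Eigenvalues: -8, -8, -2.

-8, -8, -2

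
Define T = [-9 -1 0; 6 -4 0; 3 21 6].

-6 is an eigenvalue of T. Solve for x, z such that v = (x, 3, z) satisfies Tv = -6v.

We need (T + 6I)v = 0.
T + 6I = [[-3, -1, 0], [6, 2, 0], [3, 21, 12]].
Row 1: (-3)·x + (-1)·3 + (0)·z = 0
Row 2: (6)·x + (2)·3 + (0)·z = 0
Row 3: (3)·x + (21)·3 + (12)·z = 0
Solving gives x = -1, z = -5.
Check: T·(-1, 3, -5) = (6, -18, 30) = -6·(-1, 3, -5).

-1, -5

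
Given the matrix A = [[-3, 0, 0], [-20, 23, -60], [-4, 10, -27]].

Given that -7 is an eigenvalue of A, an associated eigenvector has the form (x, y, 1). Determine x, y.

We need (A + 7I)v = 0.
A + 7I = [[4, 0, 0], [-20, 30, -60], [-4, 10, -20]].
Row 1: (4)·x + (0)·y + (0)·1 = 0
Row 2: (-20)·x + (30)·y + (-60)·1 = 0
Row 3: (-4)·x + (10)·y + (-20)·1 = 0
Solving gives x = 0, y = 2.
Check: A·(0, 2, 1) = (0, -14, -7) = -7·(0, 2, 1).

0, 2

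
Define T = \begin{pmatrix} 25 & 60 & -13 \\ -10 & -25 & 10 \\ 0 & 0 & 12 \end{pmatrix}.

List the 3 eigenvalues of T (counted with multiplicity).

The characteristic polynomial is p(r) = det(rI - T).
Expanding along the first row, p(r) = r^3 - 12r^2 - 25r + 300.
Since p(-5) = 0, r = -5 is a root.
Factor out (r + 5): p(r) = (r + 5)·(r^2 - 17r + 60).
The quadratic factors as (r - 5)·(r - 12).
Eigenvalues: -5, 5, 12.

-5, 5, 12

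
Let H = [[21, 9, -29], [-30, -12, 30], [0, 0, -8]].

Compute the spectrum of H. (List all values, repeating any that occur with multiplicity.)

-8, 3, 6

Compute the characteristic polynomial p(λ) = det(λI - H).
Expanding the 3×3 determinant: p(λ) = λ^3 - λ^2 - 54λ + 144.
Rational-root test: λ = 3 gives p(3) = 0.
Dividing by (λ - 3) leaves λ^2 + 2λ - 48.
The quadratic factors as (λ + 8)·(λ - 6).
Eigenvalues: -8, 3, 6.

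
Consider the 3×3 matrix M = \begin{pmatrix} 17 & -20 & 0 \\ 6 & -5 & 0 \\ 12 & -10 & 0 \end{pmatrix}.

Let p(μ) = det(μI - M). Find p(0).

0

p(0) = det(0·I − M) = det(−M) = (−1)^3·det(M).
det(M) = 0, so p(0) = 0.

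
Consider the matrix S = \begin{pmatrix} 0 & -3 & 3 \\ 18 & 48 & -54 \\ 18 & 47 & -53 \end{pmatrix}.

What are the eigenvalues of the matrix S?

-6, 0, 1

Compute the characteristic polynomial p(lambda) = det(lambda·I - S).
Cofactor expansion gives p(lambda) = lambda^3 + 5·lambda^2 - 6·lambda.
Try lambda = -6: p(-6) = 0, so -6 is a root.
Factor out (lambda + 6): p(lambda) = (lambda + 6)·(lambda^2 - lambda).
The quadratic factors as lambda·(lambda - 1).
Eigenvalues: -6, 0, 1.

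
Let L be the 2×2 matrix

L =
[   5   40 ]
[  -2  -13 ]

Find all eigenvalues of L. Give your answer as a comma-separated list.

det(L - λI) = (5 - λ)(-13 - λ) - (40)·(-2) = λ^2 + 8λ + 15.
This factors as (λ + 5)·(λ + 3) = 0.
Eigenvalues: -5, -3.

-5, -3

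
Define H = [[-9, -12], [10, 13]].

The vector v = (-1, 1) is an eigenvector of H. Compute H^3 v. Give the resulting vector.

(-27, 27)

First find the eigenvalue: Hv = (-3, 3) = 3·(-1, 1), so λ = 3.
Then H^3 v = λ^3·v = 3^3·(-1, 1) = 27·(-1, 1) = (-27, 27).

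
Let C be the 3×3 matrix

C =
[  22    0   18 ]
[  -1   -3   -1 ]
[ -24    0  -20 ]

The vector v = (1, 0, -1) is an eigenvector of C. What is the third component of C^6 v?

-4096

First find the eigenvalue: Cv = (4, 0, -4) = 4·(1, 0, -1), so λ = 4.
Then C^6 v = λ^6·v = 4^6·(1, 0, -1) = 4096·(1, 0, -1) = (4096, 0, -4096).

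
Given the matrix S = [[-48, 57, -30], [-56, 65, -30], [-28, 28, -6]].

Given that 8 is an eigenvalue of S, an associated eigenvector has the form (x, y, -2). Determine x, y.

We need (S - 8I)v = 0.
S - 8I = [[-56, 57, -30], [-56, 57, -30], [-28, 28, -14]].
Row 1: (-56)·x + (57)·y + (-30)·-2 = 0
Row 2: (-56)·x + (57)·y + (-30)·-2 = 0
Row 3: (-28)·x + (28)·y + (-14)·-2 = 0
Solving gives x = -3, y = -4.
Check: S·(-3, -4, -2) = (-24, -32, -16) = 8·(-3, -4, -2).

-3, -4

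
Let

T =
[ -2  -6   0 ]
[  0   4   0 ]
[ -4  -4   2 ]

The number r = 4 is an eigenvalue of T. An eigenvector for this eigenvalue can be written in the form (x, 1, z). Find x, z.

-1, 0

We need (T - 4I)v = 0.
T - 4I = [[-6, -6, 0], [0, 0, 0], [-4, -4, -2]].
Row 1: (-6)·x + (-6)·1 + (0)·z = 0
Row 2: (0)·x + (0)·1 + (0)·z = 0
Row 3: (-4)·x + (-4)·1 + (-2)·z = 0
Solving gives x = -1, z = 0.
Check: T·(-1, 1, 0) = (-4, 4, 0) = 4·(-1, 1, 0).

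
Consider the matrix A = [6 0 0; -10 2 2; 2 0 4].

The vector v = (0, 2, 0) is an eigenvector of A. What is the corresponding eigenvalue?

2

Compute Av: A·(0, 2, 0) = (0, 4, 0).
Since Av = λv, compare component 2: 4 = λ·2, so λ = 2.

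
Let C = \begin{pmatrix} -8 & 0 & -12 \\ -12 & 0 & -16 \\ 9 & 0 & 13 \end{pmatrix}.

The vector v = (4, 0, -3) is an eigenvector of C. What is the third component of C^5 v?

-3

First find the eigenvalue: Cv = (4, 0, -3) = 1·(4, 0, -3), so λ = 1.
Then C^5 v = λ^5·v = 1^5·(4, 0, -3) = 1·(4, 0, -3) = (4, 0, -3).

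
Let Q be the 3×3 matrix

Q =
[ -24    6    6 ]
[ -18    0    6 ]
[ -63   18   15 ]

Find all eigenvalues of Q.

-6, -3, 0

Compute the characteristic polynomial p(t) = det(tI - Q).
Cofactor expansion gives p(t) = t^3 + 9t^2 + 18t.
Since p(0) = 0, t = 0 is a root.
Dividing by t leaves t^2 + 9t + 18.
The quadratic factors as (t + 6)·(t + 3).
Eigenvalues: -6, -3, 0.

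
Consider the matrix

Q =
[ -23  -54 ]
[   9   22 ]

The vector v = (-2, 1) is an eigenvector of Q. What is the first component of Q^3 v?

-128

First find the eigenvalue: Qv = (-8, 4) = 4·(-2, 1), so λ = 4.
Then Q^3 v = λ^3·v = 4^3·(-2, 1) = 64·(-2, 1) = (-128, 64).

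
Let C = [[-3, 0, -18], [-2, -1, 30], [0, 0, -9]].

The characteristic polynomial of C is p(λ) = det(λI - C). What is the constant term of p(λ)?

27

p(λ) = λ^3 + 13λ^2 + 39λ + 27.
The constant term is 27.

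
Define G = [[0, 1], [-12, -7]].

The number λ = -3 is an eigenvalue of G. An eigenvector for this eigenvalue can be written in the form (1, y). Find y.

We need (G + 3I)v = 0.
G + 3I = [[3, 1], [-12, -4]].
Row 1: (3)·1 + (1)·y = 0
Row 2: (-12)·1 + (-4)·y = 0
Solving gives y = -3.
Check: G·(1, -3) = (-3, 9) = -3·(1, -3).

-3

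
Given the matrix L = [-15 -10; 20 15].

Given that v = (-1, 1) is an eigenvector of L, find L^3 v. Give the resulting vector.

First find the eigenvalue: Lv = (5, -5) = -5·(-1, 1), so λ = -5.
Then L^3 v = λ^3·v = (-5)^3·(-1, 1) = -125·(-1, 1) = (125, -125).

(125, -125)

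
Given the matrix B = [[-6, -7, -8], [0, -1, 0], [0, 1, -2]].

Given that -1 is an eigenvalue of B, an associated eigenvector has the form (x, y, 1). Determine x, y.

-3, 1

We need (B + 1I)v = 0.
B + 1I = [[-5, -7, -8], [0, 0, 0], [0, 1, -1]].
Row 1: (-5)·x + (-7)·y + (-8)·1 = 0
Row 2: (0)·x + (0)·y + (0)·1 = 0
Row 3: (0)·x + (1)·y + (-1)·1 = 0
Solving gives x = -3, y = 1.
Check: B·(-3, 1, 1) = (3, -1, -1) = -1·(-3, 1, 1).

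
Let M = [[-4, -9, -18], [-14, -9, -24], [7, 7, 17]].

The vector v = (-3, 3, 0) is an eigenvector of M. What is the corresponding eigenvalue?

5

Compute Mv: M·(-3, 3, 0) = (-15, 15, 0).
Since Mv = λv, compare component 1: -15 = λ·-3, so λ = 5.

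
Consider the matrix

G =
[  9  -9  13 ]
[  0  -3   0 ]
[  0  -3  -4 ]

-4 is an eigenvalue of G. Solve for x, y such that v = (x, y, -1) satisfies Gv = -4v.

We need (G + 4I)v = 0.
G + 4I = [[13, -9, 13], [0, 1, 0], [0, -3, 0]].
Row 1: (13)·x + (-9)·y + (13)·-1 = 0
Row 2: (0)·x + (1)·y + (0)·-1 = 0
Row 3: (0)·x + (-3)·y + (0)·-1 = 0
Solving gives x = 1, y = 0.
Check: G·(1, 0, -1) = (-4, 0, 4) = -4·(1, 0, -1).

1, 0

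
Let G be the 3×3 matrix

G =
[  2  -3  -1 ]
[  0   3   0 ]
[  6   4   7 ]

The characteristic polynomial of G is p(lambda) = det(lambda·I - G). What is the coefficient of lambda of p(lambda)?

47

p(lambda) = lambda^3 - 12·lambda^2 + 47·lambda - 60.
The coefficient of lambda is 47.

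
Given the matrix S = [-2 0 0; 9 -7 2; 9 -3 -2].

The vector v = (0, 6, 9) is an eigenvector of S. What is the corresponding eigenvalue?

-4

Compute Sv: S·(0, 6, 9) = (0, -24, -36).
Since Sv = λv, compare component 2: -24 = λ·6, so λ = -4.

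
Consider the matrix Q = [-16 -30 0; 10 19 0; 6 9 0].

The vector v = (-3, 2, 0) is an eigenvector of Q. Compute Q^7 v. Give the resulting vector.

(-49152, 32768, 0)

First find the eigenvalue: Qv = (-12, 8, 0) = 4·(-3, 2, 0), so λ = 4.
Then Q^7 v = λ^7·v = 4^7·(-3, 2, 0) = 16384·(-3, 2, 0) = (-49152, 32768, 0).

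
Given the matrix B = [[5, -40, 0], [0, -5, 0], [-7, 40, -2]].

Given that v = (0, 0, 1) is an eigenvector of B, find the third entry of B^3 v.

-8

First find the eigenvalue: Bv = (0, 0, -2) = -2·(0, 0, 1), so λ = -2.
Then B^3 v = λ^3·v = (-2)^3·(0, 0, 1) = -8·(0, 0, 1) = (0, 0, -8).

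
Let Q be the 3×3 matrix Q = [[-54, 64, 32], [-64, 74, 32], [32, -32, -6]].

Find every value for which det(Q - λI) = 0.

Set up det(λI - Q) = 0.
Expanding along the first row, p(λ) = λ^3 - 14λ^2 - 20λ + 600.
Since p(-6) = 0, λ = -6 is a root.
Dividing by (λ + 6) leaves λ^2 - 20λ + 100.
The quadratic factor is (λ - 10)^2.
Eigenvalues: -6, 10, 10.

-6, 10, 10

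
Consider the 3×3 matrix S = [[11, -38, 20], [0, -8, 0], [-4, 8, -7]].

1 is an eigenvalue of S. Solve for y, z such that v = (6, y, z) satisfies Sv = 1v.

We need (S - 1I)v = 0.
S - 1I = [[10, -38, 20], [0, -9, 0], [-4, 8, -8]].
Row 1: (10)·6 + (-38)·y + (20)·z = 0
Row 2: (0)·6 + (-9)·y + (0)·z = 0
Row 3: (-4)·6 + (8)·y + (-8)·z = 0
Solving gives y = 0, z = -3.
Check: S·(6, 0, -3) = (6, 0, -3) = 1·(6, 0, -3).

0, -3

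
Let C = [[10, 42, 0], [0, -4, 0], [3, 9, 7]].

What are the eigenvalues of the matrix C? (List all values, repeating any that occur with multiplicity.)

The characteristic polynomial is p(λ) = det(λI - C).
Expanding along the first row, p(λ) = λ^3 - 13λ^2 + 2λ + 280.
Since p(-4) = 0, λ = -4 is a root.
Factor out (λ + 4): p(λ) = (λ + 4)·(λ^2 - 17λ + 70).
The quadratic factors as (λ - 7)·(λ - 10).
Eigenvalues: -4, 7, 10.

-4, 7, 10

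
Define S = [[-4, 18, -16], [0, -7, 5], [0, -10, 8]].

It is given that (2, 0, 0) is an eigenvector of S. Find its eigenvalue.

Compute Sv: S·(2, 0, 0) = (-8, 0, 0).
Since Sv = λv, compare component 1: -8 = λ·2, so λ = -4.

-4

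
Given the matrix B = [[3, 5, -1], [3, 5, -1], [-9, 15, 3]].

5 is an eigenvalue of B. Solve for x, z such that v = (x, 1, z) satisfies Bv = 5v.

We need (B - 5I)v = 0.
B - 5I = [[-2, 5, -1], [3, 0, -1], [-9, 15, -2]].
Row 1: (-2)·x + (5)·1 + (-1)·z = 0
Row 2: (3)·x + (0)·1 + (-1)·z = 0
Row 3: (-9)·x + (15)·1 + (-2)·z = 0
Solving gives x = 1, z = 3.
Check: B·(1, 1, 3) = (5, 5, 15) = 5·(1, 1, 3).

1, 3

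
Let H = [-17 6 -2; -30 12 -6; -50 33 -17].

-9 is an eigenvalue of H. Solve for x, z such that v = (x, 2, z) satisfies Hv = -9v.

1, 2

We need (H + 9I)v = 0.
H + 9I = [[-8, 6, -2], [-30, 21, -6], [-50, 33, -8]].
Row 1: (-8)·x + (6)·2 + (-2)·z = 0
Row 2: (-30)·x + (21)·2 + (-6)·z = 0
Row 3: (-50)·x + (33)·2 + (-8)·z = 0
Solving gives x = 1, z = 2.
Check: H·(1, 2, 2) = (-9, -18, -18) = -9·(1, 2, 2).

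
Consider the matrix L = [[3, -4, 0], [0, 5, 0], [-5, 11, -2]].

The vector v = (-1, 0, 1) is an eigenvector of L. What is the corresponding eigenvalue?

Compute Lv: L·(-1, 0, 1) = (-3, 0, 3).
Since Lv = λv, compare component 1: -3 = λ·-1, so λ = 3.

3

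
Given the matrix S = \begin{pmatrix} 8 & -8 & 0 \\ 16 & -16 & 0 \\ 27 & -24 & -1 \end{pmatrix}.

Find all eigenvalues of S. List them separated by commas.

-8, -1, 0

Set up det(lambda·I - S) = 0.
Expanding the 3×3 determinant: p(lambda) = lambda^3 + 9·lambda^2 + 8·lambda.
Try lambda = 0: p(0) = 0, so 0 is a root.
Factor out lambda: p(lambda) = lambda·(lambda^2 + 9·lambda + 8).
The quadratic factors as (lambda + 8)·(lambda + 1).
Eigenvalues: -8, -1, 0.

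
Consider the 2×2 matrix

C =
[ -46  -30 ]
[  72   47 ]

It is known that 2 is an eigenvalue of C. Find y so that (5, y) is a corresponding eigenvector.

We need (C - 2I)v = 0.
C - 2I = [[-48, -30], [72, 45]].
Row 1: (-48)·5 + (-30)·y = 0
Row 2: (72)·5 + (45)·y = 0
Solving gives y = -8.
Check: C·(5, -8) = (10, -16) = 2·(5, -8).

-8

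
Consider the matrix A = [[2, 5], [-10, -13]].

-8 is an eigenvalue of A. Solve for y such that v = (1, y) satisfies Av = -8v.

-2

We need (A + 8I)v = 0.
A + 8I = [[10, 5], [-10, -5]].
Row 1: (10)·1 + (5)·y = 0
Row 2: (-10)·1 + (-5)·y = 0
Solving gives y = -2.
Check: A·(1, -2) = (-8, 16) = -8·(1, -2).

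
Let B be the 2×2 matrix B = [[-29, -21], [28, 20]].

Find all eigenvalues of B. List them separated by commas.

-8, -1

det(B - μI) = (-29 - μ)(20 - μ) - (-21)·(28) = μ^2 + 9μ + 8.
This factors as (μ + 8)·(μ + 1) = 0.
Eigenvalues: -8, -1.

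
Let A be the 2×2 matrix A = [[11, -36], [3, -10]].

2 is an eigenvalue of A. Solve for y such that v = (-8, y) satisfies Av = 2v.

-2

We need (A - 2I)v = 0.
A - 2I = [[9, -36], [3, -12]].
Row 1: (9)·-8 + (-36)·y = 0
Row 2: (3)·-8 + (-12)·y = 0
Solving gives y = -2.
Check: A·(-8, -2) = (-16, -4) = 2·(-8, -2).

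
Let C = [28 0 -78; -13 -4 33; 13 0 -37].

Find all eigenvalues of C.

Set up det(rI - C) = 0.
Expanding along the first row, p(r) = r^3 + 13r^2 + 14r - 88.
Rational-root test: r = -11 gives p(-11) = 0.
Factor out (r + 11): p(r) = (r + 11)·(r^2 + 2r - 8).
The quadratic factors as (r + 4)·(r - 2).
Eigenvalues: -11, -4, 2.

-11, -4, 2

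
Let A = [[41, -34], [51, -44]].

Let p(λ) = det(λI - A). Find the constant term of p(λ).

p(λ) = λ^2 + 3λ - 70.
The constant term is -70.

-70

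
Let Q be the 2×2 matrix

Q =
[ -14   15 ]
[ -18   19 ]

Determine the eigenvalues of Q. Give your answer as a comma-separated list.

1, 4

det(Q - lambda·I) = (-14 - lambda)(19 - lambda) - (15)·(-18) = lambda^2 - 5·lambda + 4.
This factors as (lambda - 1)·(lambda - 4) = 0.
Eigenvalues: 1, 4.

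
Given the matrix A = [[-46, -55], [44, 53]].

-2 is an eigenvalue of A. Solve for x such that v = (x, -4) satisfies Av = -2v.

We need (A + 2I)v = 0.
A + 2I = [[-44, -55], [44, 55]].
Row 1: (-44)·x + (-55)·-4 = 0
Row 2: (44)·x + (55)·-4 = 0
Solving gives x = 5.
Check: A·(5, -4) = (-10, 8) = -2·(5, -4).

5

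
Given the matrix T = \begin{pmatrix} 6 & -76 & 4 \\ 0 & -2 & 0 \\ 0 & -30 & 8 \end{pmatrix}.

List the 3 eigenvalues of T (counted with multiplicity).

-2, 6, 8

The characteristic polynomial is p(λ) = det(λI - T).
Expanding the 3×3 determinant: p(λ) = λ^3 - 12λ^2 + 20λ + 96.
Rational-root test: λ = -2 gives p(-2) = 0.
Factor out (λ + 2): p(λ) = (λ + 2)·(λ^2 - 14λ + 48).
The quadratic factors as (λ - 6)·(λ - 8).
Eigenvalues: -2, 6, 8.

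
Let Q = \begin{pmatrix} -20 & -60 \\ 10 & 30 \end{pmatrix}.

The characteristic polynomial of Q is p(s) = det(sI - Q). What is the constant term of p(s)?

p(s) = s^2 - 10s.
The constant term is 0.

0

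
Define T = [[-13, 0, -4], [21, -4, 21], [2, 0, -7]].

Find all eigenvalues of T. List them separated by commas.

-11, -9, -4

Set up det(rI - T) = 0.
Cofactor expansion gives p(r) = r^3 + 24r^2 + 179r + 396.
Rational-root test: r = -11 gives p(-11) = 0.
Factor out (r + 11): p(r) = (r + 11)·(r^2 + 13r + 36).
The quadratic factors as (r + 9)·(r + 4).
Eigenvalues: -11, -9, -4.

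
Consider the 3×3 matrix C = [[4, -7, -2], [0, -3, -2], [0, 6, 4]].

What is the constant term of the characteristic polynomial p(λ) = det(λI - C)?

p(0) = det(0·I − C) = det(−C) = (−1)^3·det(C).
det(C) = 0, so p(0) = 0.

0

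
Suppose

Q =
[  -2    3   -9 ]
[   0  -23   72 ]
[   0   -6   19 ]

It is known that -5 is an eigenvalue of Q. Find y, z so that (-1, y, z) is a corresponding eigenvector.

We need (Q + 5I)v = 0.
Q + 5I = [[3, 3, -9], [0, -18, 72], [0, -6, 24]].
Row 1: (3)·-1 + (3)·y + (-9)·z = 0
Row 2: (0)·-1 + (-18)·y + (72)·z = 0
Row 3: (0)·-1 + (-6)·y + (24)·z = 0
Solving gives y = 4, z = 1.
Check: Q·(-1, 4, 1) = (5, -20, -5) = -5·(-1, 4, 1).

4, 1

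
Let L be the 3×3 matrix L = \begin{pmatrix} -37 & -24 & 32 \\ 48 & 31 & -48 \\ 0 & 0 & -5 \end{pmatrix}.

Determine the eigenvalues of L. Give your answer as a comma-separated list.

Compute the characteristic polynomial p(λ) = det(λI - L).
Cofactor expansion gives p(λ) = λ^3 + 11λ^2 + 35λ + 25.
Since p(-1) = 0, λ = -1 is a root.
Dividing by (λ + 1) leaves λ^2 + 10λ + 25.
The quadratic factor is (λ + 5)^2.
Eigenvalues: -5, -5, -1.

-5, -5, -1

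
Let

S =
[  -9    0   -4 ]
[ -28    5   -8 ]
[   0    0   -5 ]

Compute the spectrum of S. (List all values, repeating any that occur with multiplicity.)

The characteristic polynomial is p(μ) = det(μI - S).
Expanding along the first row, p(μ) = μ^3 + 9μ^2 - 25μ - 225.
Try μ = 5: p(5) = 0, so 5 is a root.
Dividing by (μ - 5) leaves μ^2 + 14μ + 45.
The quadratic factors as (μ + 9)·(μ + 5).
Eigenvalues: -9, -5, 5.

-9, -5, 5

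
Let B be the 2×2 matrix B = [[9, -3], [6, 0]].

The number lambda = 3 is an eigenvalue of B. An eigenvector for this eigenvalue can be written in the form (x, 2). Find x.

We need (B - 3I)v = 0.
B - 3I = [[6, -3], [6, -3]].
Row 1: (6)·x + (-3)·2 = 0
Row 2: (6)·x + (-3)·2 = 0
Solving gives x = 1.
Check: B·(1, 2) = (3, 6) = 3·(1, 2).

1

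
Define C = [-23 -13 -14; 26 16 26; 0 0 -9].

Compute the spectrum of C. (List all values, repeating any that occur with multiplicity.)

-10, -9, 3

Set up det(sI - C) = 0.
Expanding the 3×3 determinant: p(s) = s^3 + 16s^2 + 33s - 270.
Rational-root test: s = -9 gives p(-9) = 0.
Factor out (s + 9): p(s) = (s + 9)·(s^2 + 7s - 30).
The quadratic factors as (s + 10)·(s - 3).
Eigenvalues: -10, -9, 3.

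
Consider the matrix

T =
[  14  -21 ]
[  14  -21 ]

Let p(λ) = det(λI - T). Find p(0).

0

p(0) = det(0·I − T) = det(−T) = (−1)^2·det(T).
det(T) = 0, so p(0) = 0.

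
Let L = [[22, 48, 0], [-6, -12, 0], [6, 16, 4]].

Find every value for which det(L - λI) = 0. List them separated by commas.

4, 4, 6

Set up det(sI - L) = 0.
Cofactor expansion gives p(s) = s^3 - 14s^2 + 64s - 96.
Try s = 4: p(4) = 0, so 4 is a root.
Dividing by (s - 4) leaves s^2 - 10s + 24.
The quadratic factors as (s - 4)·(s - 6).
Eigenvalues: 4, 4, 6.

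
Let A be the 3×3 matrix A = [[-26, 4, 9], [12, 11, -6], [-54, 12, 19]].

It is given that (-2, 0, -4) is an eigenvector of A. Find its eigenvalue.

-8

Compute Av: A·(-2, 0, -4) = (16, 0, 32).
Since Av = λv, compare component 1: 16 = λ·-2, so λ = -8.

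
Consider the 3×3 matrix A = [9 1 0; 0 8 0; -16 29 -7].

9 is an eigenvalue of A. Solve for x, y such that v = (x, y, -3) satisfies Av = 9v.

We need (A - 9I)v = 0.
A - 9I = [[0, 1, 0], [0, -1, 0], [-16, 29, -16]].
Row 1: (0)·x + (1)·y + (0)·-3 = 0
Row 2: (0)·x + (-1)·y + (0)·-3 = 0
Row 3: (-16)·x + (29)·y + (-16)·-3 = 0
Solving gives x = 3, y = 0.
Check: A·(3, 0, -3) = (27, 0, -27) = 9·(3, 0, -3).

3, 0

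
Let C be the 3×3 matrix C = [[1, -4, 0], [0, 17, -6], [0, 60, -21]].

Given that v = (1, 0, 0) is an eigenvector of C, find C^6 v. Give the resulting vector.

(1, 0, 0)

First find the eigenvalue: Cv = (1, 0, 0) = 1·(1, 0, 0), so λ = 1.
Then C^6 v = λ^6·v = 1^6·(1, 0, 0) = 1·(1, 0, 0) = (1, 0, 0).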